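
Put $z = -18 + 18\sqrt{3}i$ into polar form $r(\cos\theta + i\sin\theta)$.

r = |z| = sqrt(a^2 + b^2) = sqrt((-18)^2 + (18*sqrt(3))^2) = sqrt(324 + 972) = sqrt(1296) = 36
θ = arctan(b/a) = arctan(31.1769/-18) (quadrant-adjusted) = 120°
z = 36(cos 120° + i sin 120°)


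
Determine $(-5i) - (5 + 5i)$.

(0 - 5) + (-5 - 5)i = -5 - 10i


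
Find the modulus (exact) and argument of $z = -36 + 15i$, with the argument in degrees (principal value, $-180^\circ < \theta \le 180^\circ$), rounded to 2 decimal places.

|z| = sqrt((-36)^2 + 15^2) = 39
arg(z) = arctan(b/a) = arctan(15/-36) (quadrant-adjusted) = 157.38°


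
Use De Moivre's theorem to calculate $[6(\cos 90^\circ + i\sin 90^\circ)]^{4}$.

By De Moivre: z^n = r^n(cos(nθ) + i sin(nθ))
= 6^4(cos(4*90°) + i sin(4*90°))
= 1296(cos 0° + i sin 0°)
= 1296


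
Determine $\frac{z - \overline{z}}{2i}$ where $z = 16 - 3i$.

z - conjugate(z) = 2bi
(z - conjugate(z))/(2i) = 2bi/(2i) = b = -3


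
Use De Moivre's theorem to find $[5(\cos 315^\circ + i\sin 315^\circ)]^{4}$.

By De Moivre: z^n = r^n(cos(nθ) + i sin(nθ))
= 5^4(cos(4*315°) + i sin(4*315°))
= 625(cos 180° + i sin 180°)
= -625


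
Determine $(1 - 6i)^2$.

(a + bi)^2 = a^2 - b^2 + 2abi
= 1^2 - (-6)^2 + 2*1*(-6)i
= -35 - 12i


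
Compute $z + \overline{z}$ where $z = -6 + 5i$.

z + conjugate(z) = (a + bi) + (a - bi) = 2a
= 2 * (-6) = -12


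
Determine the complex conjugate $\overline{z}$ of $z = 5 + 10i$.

If z = a + bi, then conjugate(z) = a - bi
conjugate(5 + 10i) = 5 - 10i


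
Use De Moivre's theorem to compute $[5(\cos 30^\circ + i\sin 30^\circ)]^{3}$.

By De Moivre: z^n = r^n(cos(nθ) + i sin(nθ))
= 5^3(cos(3*30°) + i sin(3*30°))
= 125(cos 90° + i sin 90°)
= 125i


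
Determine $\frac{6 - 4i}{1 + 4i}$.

Multiply numerator and denominator by conjugate (1 - 4i):
= (6 - 4i)(1 - 4i) / (1^2 + 4^2)
= (-10 - 28i) / 17
= -10/17 - (28/17)i


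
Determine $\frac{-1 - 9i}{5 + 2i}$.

Multiply numerator and denominator by conjugate (5 - 2i):
= (-1 - 9i)(5 - 2i) / (5^2 + 2^2)
= (-23 - 43i) / 29
= -23/29 - (43/29)i


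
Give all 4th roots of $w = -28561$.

|w| = 28561, arg(w) = 180°
Root modulus = 28561^(1/4) = 13
Root arguments: θ_k = (180° + 360°k)/4 for k = 0, 1, ..., 3
Roots: 13*sqrt(2)/2 + (13*sqrt(2)/2)i, -13*sqrt(2)/2 + (13*sqrt(2)/2)i, -13*sqrt(2)/2 - (13*sqrt(2)/2)i, 13*sqrt(2)/2 - (13*sqrt(2)/2)i


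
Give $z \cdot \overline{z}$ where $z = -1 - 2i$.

z * conjugate(z) = |z|^2 = a^2 + b^2
= (-1)^2 + (-2)^2 = 5


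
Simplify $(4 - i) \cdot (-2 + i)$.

(a1*a2 - b1*b2) + (a1*b2 + b1*a2)i
= (-8 - (-1)) + (4 + 2)i
= -7 + 6i


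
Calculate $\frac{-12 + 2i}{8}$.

Divisor is real, so divide each part by 8:
= -3/2 + (1/4)i


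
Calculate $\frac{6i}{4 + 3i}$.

Multiply numerator and denominator by conjugate (4 - 3i):
= (6i)(4 - 3i) / (4^2 + 3^2)
= (18 + 24i) / 25
= 18/25 + (24/25)i


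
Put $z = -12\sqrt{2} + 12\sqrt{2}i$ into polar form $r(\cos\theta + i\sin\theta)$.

r = |z| = sqrt(a^2 + b^2) = sqrt((-12*sqrt(2))^2 + (12*sqrt(2))^2) = sqrt(288 + 288) = sqrt(576) = 24
θ = arctan(b/a) = arctan(16.9706/-16.9706) (quadrant-adjusted) = 135°
z = 24(cos 135° + i sin 135°)


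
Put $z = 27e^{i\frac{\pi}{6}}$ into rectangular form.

a = r cos θ = 27 * sqrt(3)/2 = 27*sqrt(3)/2
b = r sin θ = 27 * 1/2 = 27/2
z = 27*sqrt(3)/2 + (27/2)i


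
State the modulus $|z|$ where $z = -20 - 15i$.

|z| = sqrt(a^2 + b^2) = sqrt((-20)^2 + (-15)^2) = sqrt(625) = 25


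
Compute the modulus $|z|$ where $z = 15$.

|z| = sqrt(a^2 + b^2) = sqrt(15^2 + 0^2) = sqrt(225) = 15


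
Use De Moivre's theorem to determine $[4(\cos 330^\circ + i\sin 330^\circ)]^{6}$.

By De Moivre: z^n = r^n(cos(nθ) + i sin(nθ))
= 4^6(cos(6*330°) + i sin(6*330°))
= 4096(cos 180° + i sin 180°)
= -4096


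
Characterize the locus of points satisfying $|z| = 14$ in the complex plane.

|z| = 14 means sqrt(x^2 + y^2) = 14
This is a circle of radius 14 centered at the origin


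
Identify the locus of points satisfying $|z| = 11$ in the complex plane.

|z| = 11 means sqrt(x^2 + y^2) = 11
This is a circle of radius 11 centered at the origin


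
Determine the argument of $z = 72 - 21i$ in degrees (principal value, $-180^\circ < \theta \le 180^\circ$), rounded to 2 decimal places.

θ = arctan(b/a) = arctan(-21/72) (quadrant-adjusted) = -16.26°


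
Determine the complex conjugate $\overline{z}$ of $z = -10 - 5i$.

If z = a + bi, then conjugate(z) = a - bi
conjugate(-10 - 5i) = -10 + 5i


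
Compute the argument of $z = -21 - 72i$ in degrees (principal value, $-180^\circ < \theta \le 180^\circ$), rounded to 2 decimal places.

θ = arctan(b/a) = arctan(-72/-21) (quadrant-adjusted) = -106.26°


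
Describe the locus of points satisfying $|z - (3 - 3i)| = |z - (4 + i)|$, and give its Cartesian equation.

|z - z1| = |z - z2| means z is equidistant from z1 and z2,
i.e. the perpendicular bisector of the segment from (3, -3) to (4, 1) (midpoint (7/2, -1)).
With z = x + yi, square both sides:
(x - 3)^2 + (y - (-3))^2 = (x - 4)^2 + (y - 1)^2
The x^2 and y^2 terms cancel: 2x + 8y = 17 - 18 = -1
Simplify: 2x + 8y = -1
Locus: Perpendicular bisector of the segment from (3, -3) to (4, 1): the line 2x + 8y = -1


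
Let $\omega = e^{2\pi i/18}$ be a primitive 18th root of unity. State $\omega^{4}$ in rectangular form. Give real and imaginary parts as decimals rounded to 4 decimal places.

ω^4 = e^(2πi·4/18) = e^(i·4π/9)
= cos(4π/9) + i sin(4π/9)
= 0.1736 + 0.9848i


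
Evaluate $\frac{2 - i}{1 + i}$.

Multiply numerator and denominator by conjugate (1 - i):
= (2 - i)(1 - i) / (1^2 + 1^2)
= (1 - 3i) / 2
= 1/2 - (3/2)i


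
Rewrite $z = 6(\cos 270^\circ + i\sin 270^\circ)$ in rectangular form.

a = r cos θ = 6 * 0 = 0
b = r sin θ = 6 * -1 = -6
z = -6i


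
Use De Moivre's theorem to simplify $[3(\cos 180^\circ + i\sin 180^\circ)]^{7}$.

By De Moivre: z^n = r^n(cos(nθ) + i sin(nθ))
= 3^7(cos(7*180°) + i sin(7*180°))
= 2187(cos 180° + i sin 180°)
= -2187


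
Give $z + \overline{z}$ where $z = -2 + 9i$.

z + conjugate(z) = (a + bi) + (a - bi) = 2a
= 2 * (-2) = -4


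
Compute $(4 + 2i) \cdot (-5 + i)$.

(a1*a2 - b1*b2) + (a1*b2 + b1*a2)i
= (-20 - 2) + (4 + (-10))i
= -22 - 6i


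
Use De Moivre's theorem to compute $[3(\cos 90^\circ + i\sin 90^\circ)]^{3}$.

By De Moivre: z^n = r^n(cos(nθ) + i sin(nθ))
= 3^3(cos(3*90°) + i sin(3*90°))
= 27(cos 270° + i sin 270°)
= -27i


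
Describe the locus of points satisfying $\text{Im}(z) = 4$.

Im(z) = y where z = x + yi; the equation y = 4 is satisfied by all points with that y-coordinate
Locus: Horizontal line y = 4


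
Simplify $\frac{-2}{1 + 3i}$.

Multiply numerator and denominator by conjugate (1 - 3i):
= (-2)(1 - 3i) / (1^2 + 3^2)
= (-2 + 6i) / 10
Divide through by 2: (-1 + 3i) / 5
= -1/5 + (3/5)i


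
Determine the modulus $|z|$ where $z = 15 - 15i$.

|z| = sqrt(a^2 + b^2) = sqrt(15^2 + (-15)^2) = sqrt(450) = sqrt(450)


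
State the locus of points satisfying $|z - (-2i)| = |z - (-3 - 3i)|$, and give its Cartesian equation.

|z - z1| = |z - z2| means z is equidistant from z1 and z2,
i.e. the perpendicular bisector of the segment from (0, -2) to (-3, -3) (midpoint (-3/2, -5/2)).
With z = x + yi, square both sides:
(x - 0)^2 + (y - (-2))^2 = (x - (-3))^2 + (y - (-3))^2
The x^2 and y^2 terms cancel: -6x + (-2)y = 18 - 4 = 14
Simplify: 3x + y = -7
Locus: Perpendicular bisector of the segment from (0, -2) to (-3, -3): the line 3x + y = -7


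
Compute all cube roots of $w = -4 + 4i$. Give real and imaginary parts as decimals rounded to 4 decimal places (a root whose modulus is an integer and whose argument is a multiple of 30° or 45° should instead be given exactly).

|w| = sqrt(32) ≈ 5.656854, arg(w) = 135°
Root modulus = sqrt(32)^(1/3) ≈ 1.781797
Root arguments: θ_k = (135° + 360°k)/3 for k = 0, 1, ..., 2
Compute each root as (root modulus)(cos θ_k + i sin θ_k) using full-precision intermediates, then round to 4 decimal places.
Roots: 1.2599 + 1.2599i, -1.7211 + 0.4612i, 0.4612 - 1.7211i


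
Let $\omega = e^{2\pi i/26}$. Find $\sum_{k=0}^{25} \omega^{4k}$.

Let ζ = ω^4 = e^(2πi·4/26). Since 26 ∤ 4, ζ ≠ 1.
Sum = Σ_{k=0}^{25} ζ^k = (ζ^26 - 1)/(ζ - 1) = (ω^{4·26} - 1)/(ζ - 1) = (1 - 1)/(ζ - 1) = 0


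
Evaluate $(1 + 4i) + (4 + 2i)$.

(1 + 4) + (4 + 2)i = 5 + 6i


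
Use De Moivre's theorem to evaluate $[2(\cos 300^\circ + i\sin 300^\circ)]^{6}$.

By De Moivre: z^n = r^n(cos(nθ) + i sin(nθ))
= 2^6(cos(6*300°) + i sin(6*300°))
= 64(cos 0° + i sin 0°)
= 64


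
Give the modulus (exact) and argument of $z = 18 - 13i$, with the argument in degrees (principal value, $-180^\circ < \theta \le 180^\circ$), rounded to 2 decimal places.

|z| = sqrt(18^2 + (-13)^2) = sqrt(493)
arg(z) = arctan(b/a) = arctan(-13/18) (quadrant-adjusted) = -35.84°


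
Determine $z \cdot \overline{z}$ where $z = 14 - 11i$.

z * conjugate(z) = |z|^2 = a^2 + b^2
= 14^2 + (-11)^2 = 317


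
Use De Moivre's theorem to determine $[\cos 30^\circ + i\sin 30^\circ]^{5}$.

By De Moivre: z^n = r^n(cos(nθ) + i sin(nθ))
= 1^5(cos(5*30°) + i sin(5*30°))
= 1(cos 150° + i sin 150°)
= -sqrt(3)/2 + (1/2)i


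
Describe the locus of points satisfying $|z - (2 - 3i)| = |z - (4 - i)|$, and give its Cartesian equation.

|z - z1| = |z - z2| means z is equidistant from z1 and z2,
i.e. the perpendicular bisector of the segment from (2, -3) to (4, -1) (midpoint (3, -2)).
With z = x + yi, square both sides:
(x - 2)^2 + (y - (-3))^2 = (x - 4)^2 + (y - (-1))^2
The x^2 and y^2 terms cancel: 4x + 4y = 17 - 13 = 4
Simplify: x + y = 1
Locus: Perpendicular bisector of the segment from (2, -3) to (4, -1): the line x + y = 1


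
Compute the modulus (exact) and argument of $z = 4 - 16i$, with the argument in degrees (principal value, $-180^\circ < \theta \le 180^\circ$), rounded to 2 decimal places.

|z| = sqrt(4^2 + (-16)^2) = sqrt(272)
arg(z) = arctan(b/a) = arctan(-16/4) (quadrant-adjusted) = -75.96°


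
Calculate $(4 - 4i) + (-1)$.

(4 + (-1)) + (-4 + 0)i = 3 - 4i


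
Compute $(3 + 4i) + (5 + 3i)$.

(3 + 5) + (4 + 3)i = 8 + 7i


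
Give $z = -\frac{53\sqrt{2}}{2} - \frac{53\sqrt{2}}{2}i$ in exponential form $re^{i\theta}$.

r = |z| = sqrt((-53*sqrt(2)/2)^2 + (-53*sqrt(2)/2)^2) = sqrt(2809/2 + 2809/2) = sqrt(2809) = 53
θ = arctan(b/a) = arctan(-37.4767/-37.4767) (quadrant-adjusted) = 225° = 5π/4
z = 53e^(i*5π/4)


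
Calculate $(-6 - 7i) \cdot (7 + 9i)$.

(a1*a2 - b1*b2) + (a1*b2 + b1*a2)i
= (-42 - (-63)) + (-54 + (-49))i
= 21 - 103i


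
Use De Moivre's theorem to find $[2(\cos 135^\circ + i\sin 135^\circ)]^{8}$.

By De Moivre: z^n = r^n(cos(nθ) + i sin(nθ))
= 2^8(cos(8*135°) + i sin(8*135°))
= 256(cos 0° + i sin 0°)
= 256


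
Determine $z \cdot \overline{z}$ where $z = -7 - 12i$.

z * conjugate(z) = |z|^2 = a^2 + b^2
= (-7)^2 + (-12)^2 = 193


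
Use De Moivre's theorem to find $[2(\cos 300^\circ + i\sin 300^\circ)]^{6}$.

By De Moivre: z^n = r^n(cos(nθ) + i sin(nθ))
= 2^6(cos(6*300°) + i sin(6*300°))
= 64(cos 0° + i sin 0°)
= 64


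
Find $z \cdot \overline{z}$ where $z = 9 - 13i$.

z * conjugate(z) = |z|^2 = a^2 + b^2
= 9^2 + (-13)^2 = 250


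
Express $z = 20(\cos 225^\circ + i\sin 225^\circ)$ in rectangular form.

a = r cos θ = 20 * -sqrt(2)/2 = -10*sqrt(2)
b = r sin θ = 20 * -sqrt(2)/2 = -10*sqrt(2)
z = -10*sqrt(2) - 10*sqrt(2)i


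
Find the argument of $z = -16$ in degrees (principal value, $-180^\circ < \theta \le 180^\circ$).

b = 0 and a < 0, so z lies on the negative real axis: θ = 180°


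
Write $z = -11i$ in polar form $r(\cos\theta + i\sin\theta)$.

r = |z| = sqrt(a^2 + b^2) = sqrt((0)^2 + (-11)^2) = sqrt(0 + 121) = sqrt(121) = 11
a = 0 and b < 0, so z lies on the negative imaginary axis: θ = 270°
z = 11(cos 270° + i sin 270°)


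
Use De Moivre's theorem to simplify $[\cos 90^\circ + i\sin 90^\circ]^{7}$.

By De Moivre: z^n = r^n(cos(nθ) + i sin(nθ))
= 1^7(cos(7*90°) + i sin(7*90°))
= 1(cos 270° + i sin 270°)
= -i


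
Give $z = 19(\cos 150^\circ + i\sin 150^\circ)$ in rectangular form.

a = r cos θ = 19 * -sqrt(3)/2 = -19*sqrt(3)/2
b = r sin θ = 19 * 1/2 = 19/2
z = -19*sqrt(3)/2 + (19/2)i


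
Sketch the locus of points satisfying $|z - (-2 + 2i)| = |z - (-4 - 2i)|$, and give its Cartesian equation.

|z - z1| = |z - z2| means z is equidistant from z1 and z2,
i.e. the perpendicular bisector of the segment from (-2, 2) to (-4, -2) (midpoint (-3, 0)).
With z = x + yi, square both sides:
(x - (-2))^2 + (y - 2)^2 = (x - (-4))^2 + (y - (-2))^2
The x^2 and y^2 terms cancel: -4x + (-8)y = 20 - 8 = 12
Simplify: x + 2y = -3
Locus: Perpendicular bisector of the segment from (-2, 2) to (-4, -2): the line x + 2y = -3


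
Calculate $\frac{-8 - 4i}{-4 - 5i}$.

Multiply numerator and denominator by conjugate (-4 + 5i):
= (-8 - 4i)(-4 + 5i) / ((-4)^2 + (-5)^2)
= (52 - 24i) / 41
= 52/41 - (24/41)i


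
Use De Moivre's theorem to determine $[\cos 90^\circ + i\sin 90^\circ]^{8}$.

By De Moivre: z^n = r^n(cos(nθ) + i sin(nθ))
= 1^8(cos(8*90°) + i sin(8*90°))
= 1(cos 0° + i sin 0°)
= 1


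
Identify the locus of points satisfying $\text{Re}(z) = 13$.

Re(z) = x where z = x + yi; the equation x = 13 is satisfied by all points with that x-coordinate
Locus: Vertical line x = 13


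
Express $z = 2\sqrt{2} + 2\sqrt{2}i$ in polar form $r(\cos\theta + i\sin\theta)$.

r = |z| = sqrt(a^2 + b^2) = sqrt((2*sqrt(2))^2 + (2*sqrt(2))^2) = sqrt(8 + 8) = sqrt(16) = 4
θ = arctan(b/a) = arctan(2.8284/2.8284) (quadrant-adjusted) = 45°
z = 4(cos 45° + i sin 45°)


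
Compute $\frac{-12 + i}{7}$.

Divisor is real, so divide each part by 7:
= -12/7 + (1/7)i


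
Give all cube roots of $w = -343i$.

|w| = 343, arg(w) = 270°
Root modulus = 343^(1/3) = 7
Root arguments: θ_k = (270° + 360°k)/3 for k = 0, 1, ..., 2
Roots: 7i, -7*sqrt(3)/2 - (7/2)i, 7*sqrt(3)/2 - (7/2)i


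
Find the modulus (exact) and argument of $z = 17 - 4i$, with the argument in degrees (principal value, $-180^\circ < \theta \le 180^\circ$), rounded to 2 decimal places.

|z| = sqrt(17^2 + (-4)^2) = sqrt(305)
arg(z) = arctan(b/a) = arctan(-4/17) (quadrant-adjusted) = -13.24°


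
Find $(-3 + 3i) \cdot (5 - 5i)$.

(a1*a2 - b1*b2) + (a1*b2 + b1*a2)i
= (-15 - (-15)) + (15 + 15)i
= 30i


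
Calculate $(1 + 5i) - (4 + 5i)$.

(1 - 4) + (5 - 5)i = -3


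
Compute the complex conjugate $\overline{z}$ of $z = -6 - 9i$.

If z = a + bi, then conjugate(z) = a - bi
conjugate(-6 - 9i) = -6 + 9i


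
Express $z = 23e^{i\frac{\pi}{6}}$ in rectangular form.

a = r cos θ = 23 * sqrt(3)/2 = 23*sqrt(3)/2
b = r sin θ = 23 * 1/2 = 23/2
z = 23*sqrt(3)/2 + (23/2)i


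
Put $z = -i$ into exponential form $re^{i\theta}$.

r = |z| = sqrt((0)^2 + (-1)^2) = sqrt(0 + 1) = sqrt(1) = 1
a = 0 and b < 0, so z lies on the negative imaginary axis: θ = -90° = -π/2
z = 1e^(-i*π/2)


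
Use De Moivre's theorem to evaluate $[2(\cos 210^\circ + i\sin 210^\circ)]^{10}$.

By De Moivre: z^n = r^n(cos(nθ) + i sin(nθ))
= 2^10(cos(10*210°) + i sin(10*210°))
= 1024(cos 300° + i sin 300°)
= 512 - 512*sqrt(3)i


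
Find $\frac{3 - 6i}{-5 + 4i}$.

Multiply numerator and denominator by conjugate (-5 - 4i):
= (3 - 6i)(-5 - 4i) / ((-5)^2 + 4^2)
= (-39 + 18i) / 41
= -39/41 + (18/41)i


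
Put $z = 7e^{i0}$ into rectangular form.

a = r cos θ = 7 * 1 = 7
b = r sin θ = 7 * 0 = 0
z = 7


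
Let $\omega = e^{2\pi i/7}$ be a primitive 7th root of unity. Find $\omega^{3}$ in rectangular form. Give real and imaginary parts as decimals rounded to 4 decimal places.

ω^3 = e^(2πi·3/7) = e^(i·6π/7)
= cos(6π/7) + i sin(6π/7)
= -0.9010 + 0.4339i


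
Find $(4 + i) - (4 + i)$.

(4 - 4) + (1 - 1)i = 0


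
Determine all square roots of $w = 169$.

|w| = 169, arg(w) = 0°
Root modulus = 169^(1/2) = 13
Root arguments: θ_k = (0° + 360°k)/2 for k = 0, 1, ..., 1
Roots: 13, -13


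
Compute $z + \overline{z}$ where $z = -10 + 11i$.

z + conjugate(z) = (a + bi) + (a - bi) = 2a
= 2 * (-10) = -20


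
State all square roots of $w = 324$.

|w| = 324, arg(w) = 0°
Root modulus = 324^(1/2) = 18
Root arguments: θ_k = (0° + 360°k)/2 for k = 0, 1, ..., 1
Roots: 18, -18


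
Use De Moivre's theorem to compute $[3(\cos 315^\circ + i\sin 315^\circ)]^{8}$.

By De Moivre: z^n = r^n(cos(nθ) + i sin(nθ))
= 3^8(cos(8*315°) + i sin(8*315°))
= 6561(cos 0° + i sin 0°)
= 6561


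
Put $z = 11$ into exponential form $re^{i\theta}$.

r = |z| = sqrt((11)^2 + (0)^2) = sqrt(121 + 0) = sqrt(121) = 11
b = 0 and a > 0, so z lies on the positive real axis: θ = 0
z = 11e^(i*0) = 11


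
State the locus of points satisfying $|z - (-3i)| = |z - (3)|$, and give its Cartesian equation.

|z - z1| = |z - z2| means z is equidistant from z1 and z2,
i.e. the perpendicular bisector of the segment from (0, -3) to (3, 0) (midpoint (3/2, -3/2)).
With z = x + yi, square both sides:
(x - 0)^2 + (y - (-3))^2 = (x - 3)^2 + (y - 0)^2
The x^2 and y^2 terms cancel: 6x + 6y = 9 - 9 = 0
Simplify: x + y = 0
Locus: Perpendicular bisector of the segment from (0, -3) to (3, 0): the line x + y = 0


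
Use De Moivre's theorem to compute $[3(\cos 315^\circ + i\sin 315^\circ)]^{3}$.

By De Moivre: z^n = r^n(cos(nθ) + i sin(nθ))
= 3^3(cos(3*315°) + i sin(3*315°))
= 27(cos 225° + i sin 225°)
= -27*sqrt(2)/2 - (27*sqrt(2)/2)i


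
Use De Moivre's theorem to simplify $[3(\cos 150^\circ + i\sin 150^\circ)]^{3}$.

By De Moivre: z^n = r^n(cos(nθ) + i sin(nθ))
= 3^3(cos(3*150°) + i sin(3*150°))
= 27(cos 90° + i sin 90°)
= 27i


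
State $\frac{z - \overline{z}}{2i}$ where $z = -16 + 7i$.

z - conjugate(z) = 2bi
(z - conjugate(z))/(2i) = 2bi/(2i) = b = 7


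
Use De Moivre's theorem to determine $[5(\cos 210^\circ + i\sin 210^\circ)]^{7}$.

By De Moivre: z^n = r^n(cos(nθ) + i sin(nθ))
= 5^7(cos(7*210°) + i sin(7*210°))
= 78125(cos 30° + i sin 30°)
= 78125*sqrt(3)/2 + (78125/2)i


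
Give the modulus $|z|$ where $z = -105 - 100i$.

|z| = sqrt(a^2 + b^2) = sqrt((-105)^2 + (-100)^2) = sqrt(21025) = 145


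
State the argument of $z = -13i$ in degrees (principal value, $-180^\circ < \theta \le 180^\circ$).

a = 0 and b < 0, so z lies on the negative imaginary axis: θ = -90°


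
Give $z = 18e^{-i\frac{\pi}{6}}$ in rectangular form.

a = r cos θ = 18 * sqrt(3)/2 = 9*sqrt(3)
b = r sin θ = 18 * -1/2 = -9
z = 9*sqrt(3) - 9i


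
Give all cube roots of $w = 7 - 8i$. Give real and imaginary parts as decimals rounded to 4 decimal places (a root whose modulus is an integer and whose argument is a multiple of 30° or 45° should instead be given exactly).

|w| = sqrt(113) ≈ 10.630146, arg(w) ≈ 311.185925°
Root modulus = sqrt(113)^(1/3) ≈ 2.198770
Root arguments: θ_k = (arg(w) + 360°k)/3 for k = 0, 1, ..., 2
Compute each root as (root modulus)(cos θ_k + i sin θ_k) using full-precision intermediates, then round to 4 decimal places.
Roots: -0.5218 + 2.1360i, -1.5889 - 1.5199i, 2.1107 - 0.6161i


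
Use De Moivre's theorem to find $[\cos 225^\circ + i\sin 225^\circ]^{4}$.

By De Moivre: z^n = r^n(cos(nθ) + i sin(nθ))
= 1^4(cos(4*225°) + i sin(4*225°))
= 1(cos 180° + i sin 180°)
= -1


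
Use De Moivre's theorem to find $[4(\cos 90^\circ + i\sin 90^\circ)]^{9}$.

By De Moivre: z^n = r^n(cos(nθ) + i sin(nθ))
= 4^9(cos(9*90°) + i sin(9*90°))
= 262144(cos 90° + i sin 90°)
= 262144i


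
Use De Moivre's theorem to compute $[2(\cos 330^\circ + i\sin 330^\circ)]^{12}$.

By De Moivre: z^n = r^n(cos(nθ) + i sin(nθ))
= 2^12(cos(12*330°) + i sin(12*330°))
= 4096(cos 0° + i sin 0°)
= 4096


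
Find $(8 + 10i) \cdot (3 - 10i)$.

(a1*a2 - b1*b2) + (a1*b2 + b1*a2)i
= (24 - (-100)) + (-80 + 30)i
= 124 - 50i


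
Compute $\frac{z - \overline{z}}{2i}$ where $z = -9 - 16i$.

z - conjugate(z) = 2bi
(z - conjugate(z))/(2i) = 2bi/(2i) = b = -16


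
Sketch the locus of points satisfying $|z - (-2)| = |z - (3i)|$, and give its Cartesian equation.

|z - z1| = |z - z2| means z is equidistant from z1 and z2,
i.e. the perpendicular bisector of the segment from (-2, 0) to (0, 3) (midpoint (-1, 3/2)).
With z = x + yi, square both sides:
(x - (-2))^2 + (y - 0)^2 = (x - 0)^2 + (y - 3)^2
The x^2 and y^2 terms cancel: 4x + 6y = 9 - 4 = 5
Simplify: 4x + 6y = 5
Locus: Perpendicular bisector of the segment from (-2, 0) to (0, 3): the line 4x + 6y = 5


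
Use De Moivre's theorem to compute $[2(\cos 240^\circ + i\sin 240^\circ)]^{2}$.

By De Moivre: z^n = r^n(cos(nθ) + i sin(nθ))
= 2^2(cos(2*240°) + i sin(2*240°))
= 4(cos 120° + i sin 120°)
= -2 + 2*sqrt(3)i


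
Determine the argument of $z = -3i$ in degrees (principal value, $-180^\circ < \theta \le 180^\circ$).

a = 0 and b < 0, so z lies on the negative imaginary axis: θ = -90°


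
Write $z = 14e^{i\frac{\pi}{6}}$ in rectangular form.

a = r cos θ = 14 * sqrt(3)/2 = 7*sqrt(3)
b = r sin θ = 14 * 1/2 = 7
z = 7*sqrt(3) + 7i


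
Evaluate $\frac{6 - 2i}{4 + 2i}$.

Multiply numerator and denominator by conjugate (4 - 2i):
= (6 - 2i)(4 - 2i) / (4^2 + 2^2)
= (20 - 20i) / 20
= 1 - i


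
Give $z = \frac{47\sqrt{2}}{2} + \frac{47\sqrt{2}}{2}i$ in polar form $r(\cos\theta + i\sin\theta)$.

r = |z| = sqrt(a^2 + b^2) = sqrt((47*sqrt(2)/2)^2 + (47*sqrt(2)/2)^2) = sqrt(2209/2 + 2209/2) = sqrt(2209) = 47
θ = arctan(b/a) = arctan(33.234/33.234) (quadrant-adjusted) = 45°
z = 47(cos 45° + i sin 45°)


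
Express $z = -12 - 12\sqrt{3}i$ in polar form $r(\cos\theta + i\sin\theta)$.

r = |z| = sqrt(a^2 + b^2) = sqrt((-12)^2 + (-12*sqrt(3))^2) = sqrt(144 + 432) = sqrt(576) = 24
θ = arctan(b/a) = arctan(-20.7846/-12) (quadrant-adjusted) = 240°
z = 24(cos 240° + i sin 240°)


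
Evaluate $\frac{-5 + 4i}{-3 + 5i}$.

Multiply numerator and denominator by conjugate (-3 - 5i):
= (-5 + 4i)(-3 - 5i) / ((-3)^2 + 5^2)
= (35 + 13i) / 34
= 35/34 + (13/34)i


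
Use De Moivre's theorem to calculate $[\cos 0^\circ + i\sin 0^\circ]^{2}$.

By De Moivre: z^n = r^n(cos(nθ) + i sin(nθ))
= 1^2(cos(2*0°) + i sin(2*0°))
= 1(cos 0° + i sin 0°)
= 1


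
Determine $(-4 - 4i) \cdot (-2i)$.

(a1*a2 - b1*b2) + (a1*b2 + b1*a2)i
= (0 - 8) + (8 + 0)i
= -8 + 8i


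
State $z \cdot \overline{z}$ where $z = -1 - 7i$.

z * conjugate(z) = |z|^2 = a^2 + b^2
= (-1)^2 + (-7)^2 = 50


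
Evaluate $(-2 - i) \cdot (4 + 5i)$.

(a1*a2 - b1*b2) + (a1*b2 + b1*a2)i
= (-8 - (-5)) + (-10 + (-4))i
= -3 - 14i


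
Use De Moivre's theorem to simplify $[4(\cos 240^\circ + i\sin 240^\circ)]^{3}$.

By De Moivre: z^n = r^n(cos(nθ) + i sin(nθ))
= 4^3(cos(3*240°) + i sin(3*240°))
= 64(cos 0° + i sin 0°)
= 64


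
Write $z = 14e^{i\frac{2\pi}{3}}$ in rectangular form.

a = r cos θ = 14 * -1/2 = -7
b = r sin θ = 14 * sqrt(3)/2 = 7*sqrt(3)
z = -7 + 7*sqrt(3)i


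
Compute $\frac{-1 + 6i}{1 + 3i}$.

Multiply numerator and denominator by conjugate (1 - 3i):
= (-1 + 6i)(1 - 3i) / (1^2 + 3^2)
= (17 + 9i) / 10
= 17/10 + (9/10)i


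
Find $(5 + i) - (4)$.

(5 - 4) + (1 - 0)i = 1 + i


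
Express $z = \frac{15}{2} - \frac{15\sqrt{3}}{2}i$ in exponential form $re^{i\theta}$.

r = |z| = sqrt((15/2)^2 + (-15*sqrt(3)/2)^2) = sqrt(225/4 + 675/4) = sqrt(225) = 15
θ = arctan(b/a) = arctan(-12.9904/7.5) (quadrant-adjusted) = -60° = -π/3
z = 15e^(-i*π/3)


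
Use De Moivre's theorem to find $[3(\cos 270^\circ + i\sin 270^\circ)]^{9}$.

By De Moivre: z^n = r^n(cos(nθ) + i sin(nθ))
= 3^9(cos(9*270°) + i sin(9*270°))
= 19683(cos 270° + i sin 270°)
= -19683i


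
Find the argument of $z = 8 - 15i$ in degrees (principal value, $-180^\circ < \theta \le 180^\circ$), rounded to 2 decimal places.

θ = arctan(b/a) = arctan(-15/8) (quadrant-adjusted) = -61.93°


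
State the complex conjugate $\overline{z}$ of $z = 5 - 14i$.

If z = a + bi, then conjugate(z) = a - bi
conjugate(5 - 14i) = 5 + 14i


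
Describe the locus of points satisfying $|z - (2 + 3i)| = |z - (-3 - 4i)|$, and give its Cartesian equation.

|z - z1| = |z - z2| means z is equidistant from z1 and z2,
i.e. the perpendicular bisector of the segment from (2, 3) to (-3, -4) (midpoint (-1/2, -1/2)).
With z = x + yi, square both sides:
(x - 2)^2 + (y - 3)^2 = (x - (-3))^2 + (y - (-4))^2
The x^2 and y^2 terms cancel: -10x + (-14)y = 25 - 13 = 12
Simplify: 5x + 7y = -6
Locus: Perpendicular bisector of the segment from (2, 3) to (-3, -4): the line 5x + 7y = -6


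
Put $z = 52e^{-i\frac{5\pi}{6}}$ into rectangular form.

a = r cos θ = 52 * -sqrt(3)/2 = -26*sqrt(3)
b = r sin θ = 52 * -1/2 = -26
z = -26*sqrt(3) - 26i


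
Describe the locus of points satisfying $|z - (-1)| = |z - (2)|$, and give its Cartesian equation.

|z - z1| = |z - z2| means z is equidistant from z1 and z2,
i.e. the perpendicular bisector of the segment from (-1, 0) to (2, 0) (midpoint (1/2, 0)).
With z = x + yi, square both sides:
(x - (-1))^2 + (y - 0)^2 = (x - 2)^2 + (y - 0)^2
The x^2 and y^2 terms cancel: 6x + 0y = 4 - 1 = 3
Simplify: x = 1/2
Locus: Perpendicular bisector of the segment from (-1, 0) to (2, 0): the line x = 1/2


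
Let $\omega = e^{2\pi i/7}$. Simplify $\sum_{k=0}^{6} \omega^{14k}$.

Since 7 divides 14, ω^14 = (ω^7)^2 = 1^2 = 1, so every term is 1.
Sum = 7 · 1 = 7


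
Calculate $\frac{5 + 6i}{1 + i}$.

Multiply numerator and denominator by conjugate (1 - i):
= (5 + 6i)(1 - i) / (1^2 + 1^2)
= (11 + i) / 2
= 11/2 + (1/2)i


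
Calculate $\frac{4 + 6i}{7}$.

Divisor is real, so divide each part by 7:
= 4/7 + (6/7)i


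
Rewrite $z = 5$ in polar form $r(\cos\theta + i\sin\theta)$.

r = |z| = sqrt(a^2 + b^2) = sqrt((5)^2 + (0)^2) = sqrt(25 + 0) = sqrt(25) = 5
b = 0 and a > 0, so z lies on the positive real axis: θ = 0°
z = 5(cos 0° + i sin 0°)


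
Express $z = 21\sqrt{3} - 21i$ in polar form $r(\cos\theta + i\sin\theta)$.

r = |z| = sqrt(a^2 + b^2) = sqrt((21*sqrt(3))^2 + (-21)^2) = sqrt(1323 + 441) = sqrt(1764) = 42
θ = arctan(b/a) = arctan(-21/36.3731) (quadrant-adjusted) = 330°
z = 42(cos 330° + i sin 330°)


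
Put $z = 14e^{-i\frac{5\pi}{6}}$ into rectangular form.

a = r cos θ = 14 * -sqrt(3)/2 = -7*sqrt(3)
b = r sin θ = 14 * -1/2 = -7
z = -7*sqrt(3) - 7i


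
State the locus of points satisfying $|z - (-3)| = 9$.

|z - z0| = r describes a circle centered at z0 with radius r
Here z0 = -3 and r = 9
Locus: Circle centered at (-3, 0) with radius 9


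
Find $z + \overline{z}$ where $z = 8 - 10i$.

z + conjugate(z) = (a + bi) + (a - bi) = 2a
= 2 * 8 = 16


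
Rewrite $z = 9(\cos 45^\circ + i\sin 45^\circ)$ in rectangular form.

a = r cos θ = 9 * sqrt(2)/2 = 9*sqrt(2)/2
b = r sin θ = 9 * sqrt(2)/2 = 9*sqrt(2)/2
z = 9*sqrt(2)/2 + (9*sqrt(2)/2)i


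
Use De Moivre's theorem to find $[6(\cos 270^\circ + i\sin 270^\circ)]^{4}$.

By De Moivre: z^n = r^n(cos(nθ) + i sin(nθ))
= 6^4(cos(4*270°) + i sin(4*270°))
= 1296(cos 0° + i sin 0°)
= 1296


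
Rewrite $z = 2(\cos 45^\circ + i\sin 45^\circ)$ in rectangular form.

a = r cos θ = 2 * sqrt(2)/2 = sqrt(2)
b = r sin θ = 2 * sqrt(2)/2 = sqrt(2)
z = sqrt(2) + sqrt(2)i


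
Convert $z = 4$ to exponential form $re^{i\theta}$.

r = |z| = sqrt((4)^2 + (0)^2) = sqrt(16 + 0) = sqrt(16) = 4
b = 0 and a > 0, so z lies on the positive real axis: θ = 0
z = 4e^(i*0) = 4


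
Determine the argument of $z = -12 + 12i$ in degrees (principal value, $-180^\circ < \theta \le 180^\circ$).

θ = arctan(b/a) = arctan(12/-12) (quadrant-adjusted) = 135°


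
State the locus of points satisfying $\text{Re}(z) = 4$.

Re(z) = x where z = x + yi; the equation x = 4 is satisfied by all points with that x-coordinate
Locus: Vertical line x = 4


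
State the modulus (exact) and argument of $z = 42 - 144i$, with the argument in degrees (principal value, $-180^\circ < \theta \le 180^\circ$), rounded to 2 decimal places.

|z| = sqrt(42^2 + (-144)^2) = 150
arg(z) = arctan(b/a) = arctan(-144/42) (quadrant-adjusted) = -73.74°


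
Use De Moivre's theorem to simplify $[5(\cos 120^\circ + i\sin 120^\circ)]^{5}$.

By De Moivre: z^n = r^n(cos(nθ) + i sin(nθ))
= 5^5(cos(5*120°) + i sin(5*120°))
= 3125(cos 240° + i sin 240°)
= -3125/2 - (3125*sqrt(3)/2)i


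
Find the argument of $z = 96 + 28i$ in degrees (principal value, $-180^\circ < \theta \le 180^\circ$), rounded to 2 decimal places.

θ = arctan(b/a) = arctan(28/96) (quadrant-adjusted) = 16.26°


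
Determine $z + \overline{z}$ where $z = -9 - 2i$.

z + conjugate(z) = (a + bi) + (a - bi) = 2a
= 2 * (-9) = -18


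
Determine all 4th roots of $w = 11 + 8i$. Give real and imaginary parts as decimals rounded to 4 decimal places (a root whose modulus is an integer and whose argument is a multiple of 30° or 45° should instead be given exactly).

|w| = sqrt(185) ≈ 13.601471, arg(w) ≈ 36.027373°
Root modulus = sqrt(185)^(1/4) ≈ 1.920421
Root arguments: θ_k = (arg(w) + 360°k)/4 for k = 0, 1, ..., 3
Compute each root as (root modulus)(cos θ_k + i sin θ_k) using full-precision intermediates, then round to 4 decimal places.
Roots: 1.8967 + 0.3006i, -0.3006 + 1.8967i, -1.8967 - 0.3006i, 0.3006 - 1.8967i


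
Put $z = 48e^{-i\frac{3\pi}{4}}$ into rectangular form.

a = r cos θ = 48 * -sqrt(2)/2 = -24*sqrt(2)
b = r sin θ = 48 * -sqrt(2)/2 = -24*sqrt(2)
z = -24*sqrt(2) - 24*sqrt(2)i


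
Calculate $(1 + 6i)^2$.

(a + bi)^2 = a^2 - b^2 + 2abi
= 1^2 - 6^2 + 2*1*6i
= -35 + 12i


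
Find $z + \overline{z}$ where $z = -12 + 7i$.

z + conjugate(z) = (a + bi) + (a - bi) = 2a
= 2 * (-12) = -24


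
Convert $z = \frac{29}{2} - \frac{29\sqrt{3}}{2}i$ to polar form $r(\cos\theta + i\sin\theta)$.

r = |z| = sqrt(a^2 + b^2) = sqrt((29/2)^2 + (-29*sqrt(3)/2)^2) = sqrt(841/4 + 2523/4) = sqrt(841) = 29
θ = arctan(b/a) = arctan(-25.1147/14.5) (quadrant-adjusted) = 300°
z = 29(cos 300° + i sin 300°)


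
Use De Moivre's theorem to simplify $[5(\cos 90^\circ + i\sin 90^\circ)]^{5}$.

By De Moivre: z^n = r^n(cos(nθ) + i sin(nθ))
= 5^5(cos(5*90°) + i sin(5*90°))
= 3125(cos 90° + i sin 90°)
= 3125i


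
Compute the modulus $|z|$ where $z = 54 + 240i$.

|z| = sqrt(a^2 + b^2) = sqrt(54^2 + 240^2) = sqrt(60516) = 246


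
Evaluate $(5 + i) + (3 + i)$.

(5 + 3) + (1 + 1)i = 8 + 2i


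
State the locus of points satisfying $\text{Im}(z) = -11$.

Im(z) = y where z = x + yi; the equation y = -11 is satisfied by all points with that y-coordinate
Locus: Horizontal line y = -11


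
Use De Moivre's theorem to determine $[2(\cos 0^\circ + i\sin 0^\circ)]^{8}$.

By De Moivre: z^n = r^n(cos(nθ) + i sin(nθ))
= 2^8(cos(8*0°) + i sin(8*0°))
= 256(cos 0° + i sin 0°)
= 256


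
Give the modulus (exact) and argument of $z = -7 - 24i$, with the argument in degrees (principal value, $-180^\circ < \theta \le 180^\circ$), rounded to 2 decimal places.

|z| = sqrt((-7)^2 + (-24)^2) = 25
arg(z) = arctan(b/a) = arctan(-24/-7) (quadrant-adjusted) = -106.26°


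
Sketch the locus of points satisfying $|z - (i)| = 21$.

|z - z0| = r describes a circle centered at z0 with radius r
Here z0 = i and r = 21
Locus: Circle centered at (0, 1) with radius 21


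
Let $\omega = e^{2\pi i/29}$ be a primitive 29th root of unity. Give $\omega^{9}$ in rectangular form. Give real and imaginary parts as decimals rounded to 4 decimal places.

ω^9 = e^(2πi·9/29) = e^(i·18π/29)
= cos(18π/29) + i sin(18π/29)
= -0.3701 + 0.9290i


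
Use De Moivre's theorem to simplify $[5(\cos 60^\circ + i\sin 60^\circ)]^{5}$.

By De Moivre: z^n = r^n(cos(nθ) + i sin(nθ))
= 5^5(cos(5*60°) + i sin(5*60°))
= 3125(cos 300° + i sin 300°)
= 3125/2 - (3125*sqrt(3)/2)i


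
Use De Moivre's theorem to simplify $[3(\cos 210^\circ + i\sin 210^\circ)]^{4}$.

By De Moivre: z^n = r^n(cos(nθ) + i sin(nθ))
= 3^4(cos(4*210°) + i sin(4*210°))
= 81(cos 120° + i sin 120°)
= -81/2 + (81*sqrt(3)/2)i


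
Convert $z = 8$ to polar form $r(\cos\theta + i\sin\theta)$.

r = |z| = sqrt(a^2 + b^2) = sqrt((8)^2 + (0)^2) = sqrt(64 + 0) = sqrt(64) = 8
b = 0 and a > 0, so z lies on the positive real axis: θ = 0°
z = 8(cos 0° + i sin 0°)


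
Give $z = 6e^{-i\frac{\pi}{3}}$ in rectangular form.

a = r cos θ = 6 * 1/2 = 3
b = r sin θ = 6 * -sqrt(3)/2 = -3*sqrt(3)
z = 3 - 3*sqrt(3)i


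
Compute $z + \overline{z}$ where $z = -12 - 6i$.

z + conjugate(z) = (a + bi) + (a - bi) = 2a
= 2 * (-12) = -24


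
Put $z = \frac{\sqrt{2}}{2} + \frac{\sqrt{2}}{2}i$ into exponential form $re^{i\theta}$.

r = |z| = sqrt((sqrt(2)/2)^2 + (sqrt(2)/2)^2) = sqrt(1/2 + 1/2) = sqrt(1) = 1
θ = arctan(b/a) = arctan(0.7071/0.7071) (quadrant-adjusted) = 45° = π/4
z = 1e^(i*π/4)


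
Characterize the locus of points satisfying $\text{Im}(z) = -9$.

Im(z) = y where z = x + yi; the equation y = -9 is satisfied by all points with that y-coordinate
Locus: Horizontal line y = -9


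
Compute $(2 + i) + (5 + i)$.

(2 + 5) + (1 + 1)i = 7 + 2i


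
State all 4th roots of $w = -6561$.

|w| = 6561, arg(w) = 180°
Root modulus = 6561^(1/4) = 9
Root arguments: θ_k = (180° + 360°k)/4 for k = 0, 1, ..., 3
Roots: 9*sqrt(2)/2 + (9*sqrt(2)/2)i, -9*sqrt(2)/2 + (9*sqrt(2)/2)i, -9*sqrt(2)/2 - (9*sqrt(2)/2)i, 9*sqrt(2)/2 - (9*sqrt(2)/2)i


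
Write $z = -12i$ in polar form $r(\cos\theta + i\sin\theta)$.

r = |z| = sqrt(a^2 + b^2) = sqrt((0)^2 + (-12)^2) = sqrt(0 + 144) = sqrt(144) = 12
a = 0 and b < 0, so z lies on the negative imaginary axis: θ = 270°
z = 12(cos 270° + i sin 270°)


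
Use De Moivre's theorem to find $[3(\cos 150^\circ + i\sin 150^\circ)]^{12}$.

By De Moivre: z^n = r^n(cos(nθ) + i sin(nθ))
= 3^12(cos(12*150°) + i sin(12*150°))
= 531441(cos 0° + i sin 0°)
= 531441


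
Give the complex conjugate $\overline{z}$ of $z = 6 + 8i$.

If z = a + bi, then conjugate(z) = a - bi
conjugate(6 + 8i) = 6 - 8i


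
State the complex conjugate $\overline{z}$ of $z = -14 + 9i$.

If z = a + bi, then conjugate(z) = a - bi
conjugate(-14 + 9i) = -14 - 9i


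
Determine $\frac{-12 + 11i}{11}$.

Divisor is real, so divide each part by 11:
= -12/11 + i


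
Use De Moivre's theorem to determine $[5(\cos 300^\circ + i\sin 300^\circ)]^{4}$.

By De Moivre: z^n = r^n(cos(nθ) + i sin(nθ))
= 5^4(cos(4*300°) + i sin(4*300°))
= 625(cos 120° + i sin 120°)
= -625/2 + (625*sqrt(3)/2)i


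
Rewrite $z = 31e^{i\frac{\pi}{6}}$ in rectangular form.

a = r cos θ = 31 * sqrt(3)/2 = 31*sqrt(3)/2
b = r sin θ = 31 * 1/2 = 31/2
z = 31*sqrt(3)/2 + (31/2)i


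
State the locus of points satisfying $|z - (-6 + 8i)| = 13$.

|z - z0| = r describes a circle centered at z0 with radius r
Here z0 = -6 + 8i and r = 13
Locus: Circle centered at (-6, 8) with radius 13


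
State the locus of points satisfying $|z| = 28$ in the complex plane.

|z| = 28 means sqrt(x^2 + y^2) = 28
This is a circle of radius 28 centered at the origin


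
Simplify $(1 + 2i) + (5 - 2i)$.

(1 + 5) + (2 + (-2))i = 6


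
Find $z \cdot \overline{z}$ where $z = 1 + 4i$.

z * conjugate(z) = |z|^2 = a^2 + b^2
= 1^2 + 4^2 = 17


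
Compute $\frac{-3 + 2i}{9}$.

Divisor is real, so divide each part by 9:
= -1/3 + (2/9)i


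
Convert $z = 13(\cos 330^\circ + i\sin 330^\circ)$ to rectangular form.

a = r cos θ = 13 * sqrt(3)/2 = 13*sqrt(3)/2
b = r sin θ = 13 * -1/2 = -13/2
z = 13*sqrt(3)/2 - (13/2)i


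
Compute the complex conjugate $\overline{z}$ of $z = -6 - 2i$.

If z = a + bi, then conjugate(z) = a - bi
conjugate(-6 - 2i) = -6 + 2i


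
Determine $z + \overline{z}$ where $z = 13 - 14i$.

z + conjugate(z) = (a + bi) + (a - bi) = 2a
= 2 * 13 = 26


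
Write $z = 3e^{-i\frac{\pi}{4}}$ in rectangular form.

a = r cos θ = 3 * sqrt(2)/2 = 3*sqrt(2)/2
b = r sin θ = 3 * -sqrt(2)/2 = -3*sqrt(2)/2
z = 3*sqrt(2)/2 - (3*sqrt(2)/2)i


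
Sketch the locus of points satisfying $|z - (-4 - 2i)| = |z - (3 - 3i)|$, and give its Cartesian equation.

|z - z1| = |z - z2| means z is equidistant from z1 and z2,
i.e. the perpendicular bisector of the segment from (-4, -2) to (3, -3) (midpoint (-1/2, -5/2)).
With z = x + yi, square both sides:
(x - (-4))^2 + (y - (-2))^2 = (x - 3)^2 + (y - (-3))^2
The x^2 and y^2 terms cancel: 14x + (-2)y = 18 - 20 = -2
Simplify: 7x - y = -1
Locus: Perpendicular bisector of the segment from (-4, -2) to (3, -3): the line 7x - y = -1


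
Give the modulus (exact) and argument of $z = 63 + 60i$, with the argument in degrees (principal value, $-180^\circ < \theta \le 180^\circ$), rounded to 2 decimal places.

|z| = sqrt(63^2 + 60^2) = 87
arg(z) = arctan(b/a) = arctan(60/63) (quadrant-adjusted) = 43.60°


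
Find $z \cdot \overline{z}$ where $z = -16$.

z * conjugate(z) = |z|^2 = a^2 + b^2
= (-16)^2 + 0^2 = 256


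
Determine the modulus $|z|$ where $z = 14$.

|z| = sqrt(a^2 + b^2) = sqrt(14^2 + 0^2) = sqrt(196) = 14


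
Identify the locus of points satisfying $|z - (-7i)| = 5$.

|z - z0| = r describes a circle centered at z0 with radius r
Here z0 = -7i and r = 5
Locus: Circle centered at (0, -7) with radius 5


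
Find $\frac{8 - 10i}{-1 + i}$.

Multiply numerator and denominator by conjugate (-1 - i):
= (8 - 10i)(-1 - i) / ((-1)^2 + 1^2)
= (-18 + 2i) / 2
= -9 + i


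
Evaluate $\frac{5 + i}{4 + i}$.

Multiply numerator and denominator by conjugate (4 - i):
= (5 + i)(4 - i) / (4^2 + 1^2)
= (21 - i) / 17
= 21/17 - (1/17)i


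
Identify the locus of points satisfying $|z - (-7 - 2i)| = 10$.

|z - z0| = r describes a circle centered at z0 with radius r
Here z0 = -7 - 2i and r = 10
Locus: Circle centered at (-7, -2) with radius 10


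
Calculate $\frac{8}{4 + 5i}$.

Multiply numerator and denominator by conjugate (4 - 5i):
= (8)(4 - 5i) / (4^2 + 5^2)
= (32 - 40i) / 41
= 32/41 - (40/41)i


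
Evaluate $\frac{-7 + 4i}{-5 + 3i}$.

Multiply numerator and denominator by conjugate (-5 - 3i):
= (-7 + 4i)(-5 - 3i) / ((-5)^2 + 3^2)
= (47 + i) / 34
= 47/34 + (1/34)i


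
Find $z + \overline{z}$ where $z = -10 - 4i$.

z + conjugate(z) = (a + bi) + (a - bi) = 2a
= 2 * (-10) = -20


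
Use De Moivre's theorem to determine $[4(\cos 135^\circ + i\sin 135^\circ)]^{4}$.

By De Moivre: z^n = r^n(cos(nθ) + i sin(nθ))
= 4^4(cos(4*135°) + i sin(4*135°))
= 256(cos 180° + i sin 180°)
= -256


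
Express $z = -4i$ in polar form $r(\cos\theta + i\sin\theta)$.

r = |z| = sqrt(a^2 + b^2) = sqrt((0)^2 + (-4)^2) = sqrt(0 + 16) = sqrt(16) = 4
a = 0 and b < 0, so z lies on the negative imaginary axis: θ = 270°
z = 4(cos 270° + i sin 270°)


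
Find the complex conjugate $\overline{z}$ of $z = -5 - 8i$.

If z = a + bi, then conjugate(z) = a - bi
conjugate(-5 - 8i) = -5 + 8i


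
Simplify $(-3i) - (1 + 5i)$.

(0 - 1) + (-3 - 5)i = -1 - 8i


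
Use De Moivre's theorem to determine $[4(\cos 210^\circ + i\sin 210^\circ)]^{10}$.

By De Moivre: z^n = r^n(cos(nθ) + i sin(nθ))
= 4^10(cos(10*210°) + i sin(10*210°))
= 1048576(cos 300° + i sin 300°)
= 524288 - 524288*sqrt(3)i


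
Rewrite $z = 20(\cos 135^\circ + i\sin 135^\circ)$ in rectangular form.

a = r cos θ = 20 * -sqrt(2)/2 = -10*sqrt(2)
b = r sin θ = 20 * sqrt(2)/2 = 10*sqrt(2)
z = -10*sqrt(2) + 10*sqrt(2)i


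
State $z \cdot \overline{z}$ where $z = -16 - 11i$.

z * conjugate(z) = |z|^2 = a^2 + b^2
= (-16)^2 + (-11)^2 = 377
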